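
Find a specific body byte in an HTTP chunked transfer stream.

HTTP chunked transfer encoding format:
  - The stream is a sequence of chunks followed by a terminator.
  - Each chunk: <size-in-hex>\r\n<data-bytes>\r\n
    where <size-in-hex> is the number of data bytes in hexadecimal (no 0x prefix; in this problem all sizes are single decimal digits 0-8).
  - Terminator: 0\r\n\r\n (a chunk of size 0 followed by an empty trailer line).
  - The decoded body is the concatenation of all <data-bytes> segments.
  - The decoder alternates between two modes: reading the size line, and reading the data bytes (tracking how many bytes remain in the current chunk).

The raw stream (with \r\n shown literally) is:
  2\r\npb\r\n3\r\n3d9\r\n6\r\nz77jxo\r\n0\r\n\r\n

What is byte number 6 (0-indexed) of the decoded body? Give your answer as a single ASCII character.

Chunk 1: stream[0..1]='2' size=0x2=2, data at stream[3..5]='pb' -> body[0..2], body so far='pb'
Chunk 2: stream[7..8]='3' size=0x3=3, data at stream[10..13]='3d9' -> body[2..5], body so far='pb3d9'
Chunk 3: stream[15..16]='6' size=0x6=6, data at stream[18..24]='z77jxo' -> body[5..11], body so far='pb3d9z77jxo'
Chunk 4: stream[26..27]='0' size=0 (terminator). Final body='pb3d9z77jxo' (11 bytes)
Body byte 6 = '7'

Answer: 7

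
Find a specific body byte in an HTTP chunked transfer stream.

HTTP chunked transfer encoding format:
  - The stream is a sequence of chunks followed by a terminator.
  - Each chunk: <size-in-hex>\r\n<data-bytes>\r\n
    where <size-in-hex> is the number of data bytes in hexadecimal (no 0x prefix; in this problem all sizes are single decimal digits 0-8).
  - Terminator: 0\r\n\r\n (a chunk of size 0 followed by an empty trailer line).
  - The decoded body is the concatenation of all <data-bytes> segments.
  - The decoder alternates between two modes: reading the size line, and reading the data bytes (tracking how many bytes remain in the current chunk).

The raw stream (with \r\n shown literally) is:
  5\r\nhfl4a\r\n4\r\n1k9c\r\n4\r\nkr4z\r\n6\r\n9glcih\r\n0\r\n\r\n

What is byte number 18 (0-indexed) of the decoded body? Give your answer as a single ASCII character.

Chunk 1: stream[0..1]='5' size=0x5=5, data at stream[3..8]='hfl4a' -> body[0..5], body so far='hfl4a'
Chunk 2: stream[10..11]='4' size=0x4=4, data at stream[13..17]='1k9c' -> body[5..9], body so far='hfl4a1k9c'
Chunk 3: stream[19..20]='4' size=0x4=4, data at stream[22..26]='kr4z' -> body[9..13], body so far='hfl4a1k9ckr4z'
Chunk 4: stream[28..29]='6' size=0x6=6, data at stream[31..37]='9glcih' -> body[13..19], body so far='hfl4a1k9ckr4z9glcih'
Chunk 5: stream[39..40]='0' size=0 (terminator). Final body='hfl4a1k9ckr4z9glcih' (19 bytes)
Body byte 18 = 'h'

Answer: h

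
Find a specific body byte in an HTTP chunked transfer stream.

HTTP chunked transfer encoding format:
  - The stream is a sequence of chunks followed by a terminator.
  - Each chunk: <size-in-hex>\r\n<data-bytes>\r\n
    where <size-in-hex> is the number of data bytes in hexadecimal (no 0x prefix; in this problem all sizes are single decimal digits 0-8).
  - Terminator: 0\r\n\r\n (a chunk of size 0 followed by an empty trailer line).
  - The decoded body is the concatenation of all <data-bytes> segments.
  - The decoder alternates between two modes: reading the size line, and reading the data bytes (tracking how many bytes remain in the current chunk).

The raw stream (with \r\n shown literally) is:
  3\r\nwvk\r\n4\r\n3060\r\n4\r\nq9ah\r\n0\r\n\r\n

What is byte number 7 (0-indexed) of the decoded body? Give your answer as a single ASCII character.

Answer: q

Derivation:
Chunk 1: stream[0..1]='3' size=0x3=3, data at stream[3..6]='wvk' -> body[0..3], body so far='wvk'
Chunk 2: stream[8..9]='4' size=0x4=4, data at stream[11..15]='3060' -> body[3..7], body so far='wvk3060'
Chunk 3: stream[17..18]='4' size=0x4=4, data at stream[20..24]='q9ah' -> body[7..11], body so far='wvk3060q9ah'
Chunk 4: stream[26..27]='0' size=0 (terminator). Final body='wvk3060q9ah' (11 bytes)
Body byte 7 = 'q'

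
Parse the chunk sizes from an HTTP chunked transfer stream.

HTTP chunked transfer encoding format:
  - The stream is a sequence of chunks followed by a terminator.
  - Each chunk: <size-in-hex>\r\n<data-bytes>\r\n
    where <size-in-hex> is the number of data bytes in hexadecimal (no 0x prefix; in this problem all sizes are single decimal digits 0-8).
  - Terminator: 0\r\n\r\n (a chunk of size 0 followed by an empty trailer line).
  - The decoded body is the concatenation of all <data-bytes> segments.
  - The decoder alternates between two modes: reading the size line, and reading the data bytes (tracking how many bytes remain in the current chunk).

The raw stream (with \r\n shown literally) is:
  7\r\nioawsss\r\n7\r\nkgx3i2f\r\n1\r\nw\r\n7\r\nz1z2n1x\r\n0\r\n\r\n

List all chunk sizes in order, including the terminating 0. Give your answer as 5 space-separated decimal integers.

Chunk 1: stream[0..1]='7' size=0x7=7, data at stream[3..10]='ioawsss' -> body[0..7], body so far='ioawsss'
Chunk 2: stream[12..13]='7' size=0x7=7, data at stream[15..22]='kgx3i2f' -> body[7..14], body so far='ioawssskgx3i2f'
Chunk 3: stream[24..25]='1' size=0x1=1, data at stream[27..28]='w' -> body[14..15], body so far='ioawssskgx3i2fw'
Chunk 4: stream[30..31]='7' size=0x7=7, data at stream[33..40]='z1z2n1x' -> body[15..22], body so far='ioawssskgx3i2fwz1z2n1x'
Chunk 5: stream[42..43]='0' size=0 (terminator). Final body='ioawssskgx3i2fwz1z2n1x' (22 bytes)

Answer: 7 7 1 7 0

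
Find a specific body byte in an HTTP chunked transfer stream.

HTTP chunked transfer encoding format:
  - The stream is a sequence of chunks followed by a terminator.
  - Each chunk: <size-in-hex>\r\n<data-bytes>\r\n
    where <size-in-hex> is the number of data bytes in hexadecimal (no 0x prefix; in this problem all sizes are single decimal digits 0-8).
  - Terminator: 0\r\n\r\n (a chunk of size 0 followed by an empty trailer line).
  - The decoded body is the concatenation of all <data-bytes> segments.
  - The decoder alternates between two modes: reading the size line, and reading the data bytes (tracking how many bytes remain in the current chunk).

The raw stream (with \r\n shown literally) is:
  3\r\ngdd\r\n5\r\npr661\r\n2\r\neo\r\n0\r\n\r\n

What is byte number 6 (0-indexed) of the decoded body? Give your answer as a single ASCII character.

Answer: 6

Derivation:
Chunk 1: stream[0..1]='3' size=0x3=3, data at stream[3..6]='gdd' -> body[0..3], body so far='gdd'
Chunk 2: stream[8..9]='5' size=0x5=5, data at stream[11..16]='pr661' -> body[3..8], body so far='gddpr661'
Chunk 3: stream[18..19]='2' size=0x2=2, data at stream[21..23]='eo' -> body[8..10], body so far='gddpr661eo'
Chunk 4: stream[25..26]='0' size=0 (terminator). Final body='gddpr661eo' (10 bytes)
Body byte 6 = '6'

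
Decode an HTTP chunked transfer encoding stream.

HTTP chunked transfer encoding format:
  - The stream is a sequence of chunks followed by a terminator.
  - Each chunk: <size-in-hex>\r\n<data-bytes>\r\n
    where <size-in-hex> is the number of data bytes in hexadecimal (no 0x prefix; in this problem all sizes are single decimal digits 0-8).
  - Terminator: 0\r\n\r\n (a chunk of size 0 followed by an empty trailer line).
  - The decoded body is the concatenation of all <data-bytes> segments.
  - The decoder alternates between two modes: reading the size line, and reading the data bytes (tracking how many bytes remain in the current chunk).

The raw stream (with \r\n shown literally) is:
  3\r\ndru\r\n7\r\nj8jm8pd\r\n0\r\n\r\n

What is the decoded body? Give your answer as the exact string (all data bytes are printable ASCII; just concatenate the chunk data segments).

Chunk 1: stream[0..1]='3' size=0x3=3, data at stream[3..6]='dru' -> body[0..3], body so far='dru'
Chunk 2: stream[8..9]='7' size=0x7=7, data at stream[11..18]='j8jm8pd' -> body[3..10], body so far='druj8jm8pd'
Chunk 3: stream[20..21]='0' size=0 (terminator). Final body='druj8jm8pd' (10 bytes)

Answer: druj8jm8pd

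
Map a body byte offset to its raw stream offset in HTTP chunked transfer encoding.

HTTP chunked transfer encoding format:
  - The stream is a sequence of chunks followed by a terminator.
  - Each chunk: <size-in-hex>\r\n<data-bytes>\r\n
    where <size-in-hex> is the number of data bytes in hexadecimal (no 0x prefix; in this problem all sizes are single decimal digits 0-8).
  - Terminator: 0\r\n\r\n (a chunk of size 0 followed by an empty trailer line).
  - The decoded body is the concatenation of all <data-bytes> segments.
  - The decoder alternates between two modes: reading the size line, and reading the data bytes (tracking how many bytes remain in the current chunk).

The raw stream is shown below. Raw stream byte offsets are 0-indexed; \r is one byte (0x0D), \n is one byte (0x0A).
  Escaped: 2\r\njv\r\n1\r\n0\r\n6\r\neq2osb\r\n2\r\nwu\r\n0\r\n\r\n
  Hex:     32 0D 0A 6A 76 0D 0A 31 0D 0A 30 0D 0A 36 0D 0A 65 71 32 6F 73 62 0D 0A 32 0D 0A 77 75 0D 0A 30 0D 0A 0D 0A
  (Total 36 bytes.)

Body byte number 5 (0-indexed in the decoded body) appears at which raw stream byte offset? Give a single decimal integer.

Chunk 1: stream[0..1]='2' size=0x2=2, data at stream[3..5]='jv' -> body[0..2], body so far='jv'
Chunk 2: stream[7..8]='1' size=0x1=1, data at stream[10..11]='0' -> body[2..3], body so far='jv0'
Chunk 3: stream[13..14]='6' size=0x6=6, data at stream[16..22]='eq2osb' -> body[3..9], body so far='jv0eq2osb'
Chunk 4: stream[24..25]='2' size=0x2=2, data at stream[27..29]='wu' -> body[9..11], body so far='jv0eq2osbwu'
Chunk 5: stream[31..32]='0' size=0 (terminator). Final body='jv0eq2osbwu' (11 bytes)
Body byte 5 at stream offset 18

Answer: 18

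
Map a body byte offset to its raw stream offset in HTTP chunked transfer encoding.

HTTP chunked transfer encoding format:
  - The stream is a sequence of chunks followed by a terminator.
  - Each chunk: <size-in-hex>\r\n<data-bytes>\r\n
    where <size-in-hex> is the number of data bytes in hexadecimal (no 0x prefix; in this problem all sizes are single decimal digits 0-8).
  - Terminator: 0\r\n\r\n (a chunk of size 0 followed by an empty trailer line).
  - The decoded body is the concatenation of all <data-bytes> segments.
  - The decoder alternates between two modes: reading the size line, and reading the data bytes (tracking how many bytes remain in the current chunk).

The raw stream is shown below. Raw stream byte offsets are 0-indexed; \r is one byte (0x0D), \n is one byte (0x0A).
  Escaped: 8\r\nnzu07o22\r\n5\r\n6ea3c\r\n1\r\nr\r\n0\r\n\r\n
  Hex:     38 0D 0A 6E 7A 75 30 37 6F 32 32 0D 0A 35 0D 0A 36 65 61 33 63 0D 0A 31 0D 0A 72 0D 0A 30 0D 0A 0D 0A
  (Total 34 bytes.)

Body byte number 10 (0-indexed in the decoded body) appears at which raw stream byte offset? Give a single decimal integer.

Answer: 18

Derivation:
Chunk 1: stream[0..1]='8' size=0x8=8, data at stream[3..11]='nzu07o22' -> body[0..8], body so far='nzu07o22'
Chunk 2: stream[13..14]='5' size=0x5=5, data at stream[16..21]='6ea3c' -> body[8..13], body so far='nzu07o226ea3c'
Chunk 3: stream[23..24]='1' size=0x1=1, data at stream[26..27]='r' -> body[13..14], body so far='nzu07o226ea3cr'
Chunk 4: stream[29..30]='0' size=0 (terminator). Final body='nzu07o226ea3cr' (14 bytes)
Body byte 10 at stream offset 18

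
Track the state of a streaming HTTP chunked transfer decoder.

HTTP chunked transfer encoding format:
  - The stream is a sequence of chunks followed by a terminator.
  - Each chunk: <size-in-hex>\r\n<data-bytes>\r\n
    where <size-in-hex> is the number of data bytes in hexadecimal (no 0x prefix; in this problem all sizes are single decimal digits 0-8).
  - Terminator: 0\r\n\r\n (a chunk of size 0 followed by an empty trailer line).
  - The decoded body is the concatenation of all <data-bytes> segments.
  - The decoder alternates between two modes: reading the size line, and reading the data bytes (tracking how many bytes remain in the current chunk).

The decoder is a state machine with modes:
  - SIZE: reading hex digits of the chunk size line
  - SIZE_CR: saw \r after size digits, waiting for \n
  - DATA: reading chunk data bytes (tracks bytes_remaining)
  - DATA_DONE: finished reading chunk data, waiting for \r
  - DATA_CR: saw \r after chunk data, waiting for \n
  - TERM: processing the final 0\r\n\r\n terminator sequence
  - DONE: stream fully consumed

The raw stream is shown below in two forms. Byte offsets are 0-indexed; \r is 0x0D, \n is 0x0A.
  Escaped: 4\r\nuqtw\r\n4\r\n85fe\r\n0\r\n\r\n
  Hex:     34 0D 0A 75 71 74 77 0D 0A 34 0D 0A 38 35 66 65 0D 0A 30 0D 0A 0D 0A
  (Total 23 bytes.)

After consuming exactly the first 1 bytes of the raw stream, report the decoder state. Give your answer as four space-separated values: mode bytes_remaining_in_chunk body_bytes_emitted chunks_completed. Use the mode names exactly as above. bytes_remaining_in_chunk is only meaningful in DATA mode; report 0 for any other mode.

Answer: SIZE 0 0 0

Derivation:
Byte 0 = '4': mode=SIZE remaining=0 emitted=0 chunks_done=0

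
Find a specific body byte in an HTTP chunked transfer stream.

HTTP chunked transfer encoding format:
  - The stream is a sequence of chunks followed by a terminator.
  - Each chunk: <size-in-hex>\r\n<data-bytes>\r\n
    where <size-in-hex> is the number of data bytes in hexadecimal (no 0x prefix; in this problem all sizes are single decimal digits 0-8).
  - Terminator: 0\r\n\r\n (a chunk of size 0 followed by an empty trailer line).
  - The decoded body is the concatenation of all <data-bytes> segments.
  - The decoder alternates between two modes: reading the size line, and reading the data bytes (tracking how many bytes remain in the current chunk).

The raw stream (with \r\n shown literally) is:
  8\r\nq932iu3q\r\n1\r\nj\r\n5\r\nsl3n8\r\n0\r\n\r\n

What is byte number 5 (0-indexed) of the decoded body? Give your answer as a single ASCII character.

Answer: u

Derivation:
Chunk 1: stream[0..1]='8' size=0x8=8, data at stream[3..11]='q932iu3q' -> body[0..8], body so far='q932iu3q'
Chunk 2: stream[13..14]='1' size=0x1=1, data at stream[16..17]='j' -> body[8..9], body so far='q932iu3qj'
Chunk 3: stream[19..20]='5' size=0x5=5, data at stream[22..27]='sl3n8' -> body[9..14], body so far='q932iu3qjsl3n8'
Chunk 4: stream[29..30]='0' size=0 (terminator). Final body='q932iu3qjsl3n8' (14 bytes)
Body byte 5 = 'u'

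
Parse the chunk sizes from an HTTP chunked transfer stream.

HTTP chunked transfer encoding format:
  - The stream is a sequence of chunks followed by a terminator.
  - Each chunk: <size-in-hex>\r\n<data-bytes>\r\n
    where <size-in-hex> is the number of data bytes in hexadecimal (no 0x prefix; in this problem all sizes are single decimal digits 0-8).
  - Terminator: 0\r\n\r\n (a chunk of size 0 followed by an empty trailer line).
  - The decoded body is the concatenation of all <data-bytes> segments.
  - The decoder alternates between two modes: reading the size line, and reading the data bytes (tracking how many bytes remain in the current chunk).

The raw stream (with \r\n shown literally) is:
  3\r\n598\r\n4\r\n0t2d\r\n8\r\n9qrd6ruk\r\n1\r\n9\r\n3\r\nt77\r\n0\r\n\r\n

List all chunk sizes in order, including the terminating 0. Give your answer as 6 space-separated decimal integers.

Chunk 1: stream[0..1]='3' size=0x3=3, data at stream[3..6]='598' -> body[0..3], body so far='598'
Chunk 2: stream[8..9]='4' size=0x4=4, data at stream[11..15]='0t2d' -> body[3..7], body so far='5980t2d'
Chunk 3: stream[17..18]='8' size=0x8=8, data at stream[20..28]='9qrd6ruk' -> body[7..15], body so far='5980t2d9qrd6ruk'
Chunk 4: stream[30..31]='1' size=0x1=1, data at stream[33..34]='9' -> body[15..16], body so far='5980t2d9qrd6ruk9'
Chunk 5: stream[36..37]='3' size=0x3=3, data at stream[39..42]='t77' -> body[16..19], body so far='5980t2d9qrd6ruk9t77'
Chunk 6: stream[44..45]='0' size=0 (terminator). Final body='5980t2d9qrd6ruk9t77' (19 bytes)

Answer: 3 4 8 1 3 0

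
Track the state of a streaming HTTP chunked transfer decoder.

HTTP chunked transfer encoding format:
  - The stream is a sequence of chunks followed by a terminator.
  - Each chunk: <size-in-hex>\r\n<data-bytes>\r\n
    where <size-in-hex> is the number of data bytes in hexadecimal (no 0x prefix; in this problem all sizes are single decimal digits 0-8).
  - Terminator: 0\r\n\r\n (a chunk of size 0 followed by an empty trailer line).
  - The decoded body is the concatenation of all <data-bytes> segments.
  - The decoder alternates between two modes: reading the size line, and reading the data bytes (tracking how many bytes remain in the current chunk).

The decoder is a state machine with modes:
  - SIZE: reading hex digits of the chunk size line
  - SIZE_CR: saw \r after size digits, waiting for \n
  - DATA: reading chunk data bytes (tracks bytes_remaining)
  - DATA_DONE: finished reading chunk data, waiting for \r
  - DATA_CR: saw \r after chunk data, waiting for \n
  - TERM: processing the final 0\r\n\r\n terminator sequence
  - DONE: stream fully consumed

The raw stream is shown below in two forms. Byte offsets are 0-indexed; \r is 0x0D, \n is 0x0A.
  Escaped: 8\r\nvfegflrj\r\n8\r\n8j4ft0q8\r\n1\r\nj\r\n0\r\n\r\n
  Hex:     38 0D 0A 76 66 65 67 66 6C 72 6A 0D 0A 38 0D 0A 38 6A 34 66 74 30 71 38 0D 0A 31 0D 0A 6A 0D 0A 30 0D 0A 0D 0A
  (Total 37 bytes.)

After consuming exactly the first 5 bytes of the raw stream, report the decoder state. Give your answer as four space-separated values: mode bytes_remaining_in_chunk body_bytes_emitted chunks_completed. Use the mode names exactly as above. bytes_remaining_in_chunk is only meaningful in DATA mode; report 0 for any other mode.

Byte 0 = '8': mode=SIZE remaining=0 emitted=0 chunks_done=0
Byte 1 = 0x0D: mode=SIZE_CR remaining=0 emitted=0 chunks_done=0
Byte 2 = 0x0A: mode=DATA remaining=8 emitted=0 chunks_done=0
Byte 3 = 'v': mode=DATA remaining=7 emitted=1 chunks_done=0
Byte 4 = 'f': mode=DATA remaining=6 emitted=2 chunks_done=0

Answer: DATA 6 2 0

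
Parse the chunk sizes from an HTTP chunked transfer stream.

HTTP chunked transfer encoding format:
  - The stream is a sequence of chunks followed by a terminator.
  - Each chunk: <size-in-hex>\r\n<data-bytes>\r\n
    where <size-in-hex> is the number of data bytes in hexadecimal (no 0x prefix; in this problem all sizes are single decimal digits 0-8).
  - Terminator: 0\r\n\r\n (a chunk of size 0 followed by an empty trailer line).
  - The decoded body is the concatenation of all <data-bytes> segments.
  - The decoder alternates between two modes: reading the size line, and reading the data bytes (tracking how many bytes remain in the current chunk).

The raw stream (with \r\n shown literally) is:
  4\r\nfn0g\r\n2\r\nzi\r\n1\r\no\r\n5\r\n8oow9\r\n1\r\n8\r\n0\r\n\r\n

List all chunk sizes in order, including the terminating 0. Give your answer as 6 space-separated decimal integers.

Chunk 1: stream[0..1]='4' size=0x4=4, data at stream[3..7]='fn0g' -> body[0..4], body so far='fn0g'
Chunk 2: stream[9..10]='2' size=0x2=2, data at stream[12..14]='zi' -> body[4..6], body so far='fn0gzi'
Chunk 3: stream[16..17]='1' size=0x1=1, data at stream[19..20]='o' -> body[6..7], body so far='fn0gzio'
Chunk 4: stream[22..23]='5' size=0x5=5, data at stream[25..30]='8oow9' -> body[7..12], body so far='fn0gzio8oow9'
Chunk 5: stream[32..33]='1' size=0x1=1, data at stream[35..36]='8' -> body[12..13], body so far='fn0gzio8oow98'
Chunk 6: stream[38..39]='0' size=0 (terminator). Final body='fn0gzio8oow98' (13 bytes)

Answer: 4 2 1 5 1 0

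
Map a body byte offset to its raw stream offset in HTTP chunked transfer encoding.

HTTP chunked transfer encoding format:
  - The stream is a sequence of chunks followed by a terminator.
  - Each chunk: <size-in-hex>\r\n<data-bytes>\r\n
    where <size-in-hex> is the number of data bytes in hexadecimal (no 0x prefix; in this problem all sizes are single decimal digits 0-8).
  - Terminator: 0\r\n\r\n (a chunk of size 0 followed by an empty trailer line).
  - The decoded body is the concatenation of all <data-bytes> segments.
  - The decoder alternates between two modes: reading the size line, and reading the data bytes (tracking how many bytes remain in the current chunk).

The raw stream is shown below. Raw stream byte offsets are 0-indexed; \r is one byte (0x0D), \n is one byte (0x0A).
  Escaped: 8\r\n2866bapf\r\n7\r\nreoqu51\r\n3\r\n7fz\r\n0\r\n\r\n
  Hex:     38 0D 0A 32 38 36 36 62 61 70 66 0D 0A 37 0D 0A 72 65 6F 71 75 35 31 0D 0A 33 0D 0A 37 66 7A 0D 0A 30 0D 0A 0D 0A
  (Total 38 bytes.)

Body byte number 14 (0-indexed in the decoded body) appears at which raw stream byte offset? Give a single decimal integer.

Chunk 1: stream[0..1]='8' size=0x8=8, data at stream[3..11]='2866bapf' -> body[0..8], body so far='2866bapf'
Chunk 2: stream[13..14]='7' size=0x7=7, data at stream[16..23]='reoqu51' -> body[8..15], body so far='2866bapfreoqu51'
Chunk 3: stream[25..26]='3' size=0x3=3, data at stream[28..31]='7fz' -> body[15..18], body so far='2866bapfreoqu517fz'
Chunk 4: stream[33..34]='0' size=0 (terminator). Final body='2866bapfreoqu517fz' (18 bytes)
Body byte 14 at stream offset 22

Answer: 22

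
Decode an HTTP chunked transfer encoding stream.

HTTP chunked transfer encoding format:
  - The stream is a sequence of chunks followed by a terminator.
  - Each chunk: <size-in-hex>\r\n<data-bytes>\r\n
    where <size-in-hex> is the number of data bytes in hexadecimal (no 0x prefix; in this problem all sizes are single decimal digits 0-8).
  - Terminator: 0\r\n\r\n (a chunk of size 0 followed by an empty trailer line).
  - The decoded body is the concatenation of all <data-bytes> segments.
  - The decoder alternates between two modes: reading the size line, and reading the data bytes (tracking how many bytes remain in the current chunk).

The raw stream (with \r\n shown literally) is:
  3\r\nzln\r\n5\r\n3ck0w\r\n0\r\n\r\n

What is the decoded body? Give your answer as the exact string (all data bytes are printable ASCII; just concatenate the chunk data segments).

Chunk 1: stream[0..1]='3' size=0x3=3, data at stream[3..6]='zln' -> body[0..3], body so far='zln'
Chunk 2: stream[8..9]='5' size=0x5=5, data at stream[11..16]='3ck0w' -> body[3..8], body so far='zln3ck0w'
Chunk 3: stream[18..19]='0' size=0 (terminator). Final body='zln3ck0w' (8 bytes)

Answer: zln3ck0w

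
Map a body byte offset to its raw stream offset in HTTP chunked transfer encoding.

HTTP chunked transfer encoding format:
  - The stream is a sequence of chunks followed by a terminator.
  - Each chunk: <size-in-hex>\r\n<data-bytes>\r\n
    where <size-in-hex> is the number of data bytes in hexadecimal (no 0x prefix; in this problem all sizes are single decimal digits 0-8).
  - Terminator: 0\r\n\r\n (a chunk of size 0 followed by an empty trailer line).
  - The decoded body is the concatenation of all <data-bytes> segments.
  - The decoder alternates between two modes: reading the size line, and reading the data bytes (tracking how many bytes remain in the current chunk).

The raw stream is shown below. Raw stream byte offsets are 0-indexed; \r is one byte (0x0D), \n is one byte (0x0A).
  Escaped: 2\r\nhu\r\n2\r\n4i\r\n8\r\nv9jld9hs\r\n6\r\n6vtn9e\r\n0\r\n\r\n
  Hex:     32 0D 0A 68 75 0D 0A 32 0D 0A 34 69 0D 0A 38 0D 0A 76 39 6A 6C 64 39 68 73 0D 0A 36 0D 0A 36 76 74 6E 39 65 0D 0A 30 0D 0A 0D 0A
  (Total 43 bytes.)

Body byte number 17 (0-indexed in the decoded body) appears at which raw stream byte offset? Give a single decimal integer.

Chunk 1: stream[0..1]='2' size=0x2=2, data at stream[3..5]='hu' -> body[0..2], body so far='hu'
Chunk 2: stream[7..8]='2' size=0x2=2, data at stream[10..12]='4i' -> body[2..4], body so far='hu4i'
Chunk 3: stream[14..15]='8' size=0x8=8, data at stream[17..25]='v9jld9hs' -> body[4..12], body so far='hu4iv9jld9hs'
Chunk 4: stream[27..28]='6' size=0x6=6, data at stream[30..36]='6vtn9e' -> body[12..18], body so far='hu4iv9jld9hs6vtn9e'
Chunk 5: stream[38..39]='0' size=0 (terminator). Final body='hu4iv9jld9hs6vtn9e' (18 bytes)
Body byte 17 at stream offset 35

Answer: 35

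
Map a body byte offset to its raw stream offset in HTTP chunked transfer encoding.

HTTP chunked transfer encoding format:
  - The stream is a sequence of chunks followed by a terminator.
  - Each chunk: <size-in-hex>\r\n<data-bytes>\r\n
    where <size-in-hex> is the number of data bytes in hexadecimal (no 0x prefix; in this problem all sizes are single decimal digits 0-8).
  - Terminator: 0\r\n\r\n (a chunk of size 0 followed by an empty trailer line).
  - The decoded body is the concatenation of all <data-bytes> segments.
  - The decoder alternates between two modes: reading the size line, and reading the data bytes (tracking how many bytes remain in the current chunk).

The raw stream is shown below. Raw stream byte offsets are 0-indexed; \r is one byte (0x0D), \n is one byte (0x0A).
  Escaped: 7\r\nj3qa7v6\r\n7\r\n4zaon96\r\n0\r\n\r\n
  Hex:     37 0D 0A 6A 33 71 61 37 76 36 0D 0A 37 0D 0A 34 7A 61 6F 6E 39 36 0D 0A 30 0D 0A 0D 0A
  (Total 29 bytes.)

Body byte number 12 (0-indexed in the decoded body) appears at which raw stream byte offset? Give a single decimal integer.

Answer: 20

Derivation:
Chunk 1: stream[0..1]='7' size=0x7=7, data at stream[3..10]='j3qa7v6' -> body[0..7], body so far='j3qa7v6'
Chunk 2: stream[12..13]='7' size=0x7=7, data at stream[15..22]='4zaon96' -> body[7..14], body so far='j3qa7v64zaon96'
Chunk 3: stream[24..25]='0' size=0 (terminator). Final body='j3qa7v64zaon96' (14 bytes)
Body byte 12 at stream offset 20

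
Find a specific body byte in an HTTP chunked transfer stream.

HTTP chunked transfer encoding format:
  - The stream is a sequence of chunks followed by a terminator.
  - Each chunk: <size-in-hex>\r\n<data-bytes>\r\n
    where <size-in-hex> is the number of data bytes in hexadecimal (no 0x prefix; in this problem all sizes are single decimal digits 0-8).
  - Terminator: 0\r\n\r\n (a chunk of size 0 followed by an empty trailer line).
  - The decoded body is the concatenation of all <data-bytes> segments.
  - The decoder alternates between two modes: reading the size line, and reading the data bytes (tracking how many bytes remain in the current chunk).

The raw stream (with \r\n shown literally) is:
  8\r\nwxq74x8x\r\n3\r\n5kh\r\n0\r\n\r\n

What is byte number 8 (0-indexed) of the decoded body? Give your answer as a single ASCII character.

Answer: 5

Derivation:
Chunk 1: stream[0..1]='8' size=0x8=8, data at stream[3..11]='wxq74x8x' -> body[0..8], body so far='wxq74x8x'
Chunk 2: stream[13..14]='3' size=0x3=3, data at stream[16..19]='5kh' -> body[8..11], body so far='wxq74x8x5kh'
Chunk 3: stream[21..22]='0' size=0 (terminator). Final body='wxq74x8x5kh' (11 bytes)
Body byte 8 = '5'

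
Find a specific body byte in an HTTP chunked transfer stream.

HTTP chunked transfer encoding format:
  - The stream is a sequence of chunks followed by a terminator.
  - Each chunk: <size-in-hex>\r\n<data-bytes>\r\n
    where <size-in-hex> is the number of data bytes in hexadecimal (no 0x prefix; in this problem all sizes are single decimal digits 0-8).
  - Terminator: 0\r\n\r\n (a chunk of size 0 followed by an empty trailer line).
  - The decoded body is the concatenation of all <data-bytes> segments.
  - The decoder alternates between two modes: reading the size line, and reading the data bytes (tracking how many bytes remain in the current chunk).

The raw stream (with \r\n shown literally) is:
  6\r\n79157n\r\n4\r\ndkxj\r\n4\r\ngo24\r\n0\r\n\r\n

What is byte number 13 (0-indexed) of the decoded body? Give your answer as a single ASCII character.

Chunk 1: stream[0..1]='6' size=0x6=6, data at stream[3..9]='79157n' -> body[0..6], body so far='79157n'
Chunk 2: stream[11..12]='4' size=0x4=4, data at stream[14..18]='dkxj' -> body[6..10], body so far='79157ndkxj'
Chunk 3: stream[20..21]='4' size=0x4=4, data at stream[23..27]='go24' -> body[10..14], body so far='79157ndkxjgo24'
Chunk 4: stream[29..30]='0' size=0 (terminator). Final body='79157ndkxjgo24' (14 bytes)
Body byte 13 = '4'

Answer: 4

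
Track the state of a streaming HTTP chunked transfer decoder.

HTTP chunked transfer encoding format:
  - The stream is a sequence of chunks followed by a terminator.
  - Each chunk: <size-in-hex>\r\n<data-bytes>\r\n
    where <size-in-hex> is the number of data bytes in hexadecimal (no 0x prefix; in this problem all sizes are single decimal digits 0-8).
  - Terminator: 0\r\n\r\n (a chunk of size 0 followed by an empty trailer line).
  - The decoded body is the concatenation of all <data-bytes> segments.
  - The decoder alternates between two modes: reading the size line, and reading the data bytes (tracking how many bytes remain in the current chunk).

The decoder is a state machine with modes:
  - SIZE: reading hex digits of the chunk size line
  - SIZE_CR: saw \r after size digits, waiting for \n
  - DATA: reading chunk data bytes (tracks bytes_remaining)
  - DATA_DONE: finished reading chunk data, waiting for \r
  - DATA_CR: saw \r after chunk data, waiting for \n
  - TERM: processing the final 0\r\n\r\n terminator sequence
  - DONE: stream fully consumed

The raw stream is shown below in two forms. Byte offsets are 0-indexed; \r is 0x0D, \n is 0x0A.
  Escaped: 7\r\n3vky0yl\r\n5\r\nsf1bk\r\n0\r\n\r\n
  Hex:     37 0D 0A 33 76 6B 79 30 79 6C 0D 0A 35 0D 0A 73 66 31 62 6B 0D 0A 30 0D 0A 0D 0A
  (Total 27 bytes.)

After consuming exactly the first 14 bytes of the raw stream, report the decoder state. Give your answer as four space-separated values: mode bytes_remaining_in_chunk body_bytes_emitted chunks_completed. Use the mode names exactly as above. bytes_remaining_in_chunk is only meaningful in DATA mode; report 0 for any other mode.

Byte 0 = '7': mode=SIZE remaining=0 emitted=0 chunks_done=0
Byte 1 = 0x0D: mode=SIZE_CR remaining=0 emitted=0 chunks_done=0
Byte 2 = 0x0A: mode=DATA remaining=7 emitted=0 chunks_done=0
Byte 3 = '3': mode=DATA remaining=6 emitted=1 chunks_done=0
Byte 4 = 'v': mode=DATA remaining=5 emitted=2 chunks_done=0
Byte 5 = 'k': mode=DATA remaining=4 emitted=3 chunks_done=0
Byte 6 = 'y': mode=DATA remaining=3 emitted=4 chunks_done=0
Byte 7 = '0': mode=DATA remaining=2 emitted=5 chunks_done=0
Byte 8 = 'y': mode=DATA remaining=1 emitted=6 chunks_done=0
Byte 9 = 'l': mode=DATA_DONE remaining=0 emitted=7 chunks_done=0
Byte 10 = 0x0D: mode=DATA_CR remaining=0 emitted=7 chunks_done=0
Byte 11 = 0x0A: mode=SIZE remaining=0 emitted=7 chunks_done=1
Byte 12 = '5': mode=SIZE remaining=0 emitted=7 chunks_done=1
Byte 13 = 0x0D: mode=SIZE_CR remaining=0 emitted=7 chunks_done=1

Answer: SIZE_CR 0 7 1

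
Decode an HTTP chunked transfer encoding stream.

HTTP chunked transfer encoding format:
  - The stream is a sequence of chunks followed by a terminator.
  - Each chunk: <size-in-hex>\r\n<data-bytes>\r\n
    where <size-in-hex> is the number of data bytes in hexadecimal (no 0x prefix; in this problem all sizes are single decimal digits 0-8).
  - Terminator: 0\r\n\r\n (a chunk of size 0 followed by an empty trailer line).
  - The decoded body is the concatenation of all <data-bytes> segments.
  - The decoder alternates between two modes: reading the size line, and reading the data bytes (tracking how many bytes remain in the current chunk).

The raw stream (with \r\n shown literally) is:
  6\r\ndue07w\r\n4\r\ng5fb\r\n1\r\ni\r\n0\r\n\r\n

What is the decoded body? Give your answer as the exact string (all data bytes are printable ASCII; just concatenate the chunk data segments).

Answer: due07wg5fbi

Derivation:
Chunk 1: stream[0..1]='6' size=0x6=6, data at stream[3..9]='due07w' -> body[0..6], body so far='due07w'
Chunk 2: stream[11..12]='4' size=0x4=4, data at stream[14..18]='g5fb' -> body[6..10], body so far='due07wg5fb'
Chunk 3: stream[20..21]='1' size=0x1=1, data at stream[23..24]='i' -> body[10..11], body so far='due07wg5fbi'
Chunk 4: stream[26..27]='0' size=0 (terminator). Final body='due07wg5fbi' (11 bytes)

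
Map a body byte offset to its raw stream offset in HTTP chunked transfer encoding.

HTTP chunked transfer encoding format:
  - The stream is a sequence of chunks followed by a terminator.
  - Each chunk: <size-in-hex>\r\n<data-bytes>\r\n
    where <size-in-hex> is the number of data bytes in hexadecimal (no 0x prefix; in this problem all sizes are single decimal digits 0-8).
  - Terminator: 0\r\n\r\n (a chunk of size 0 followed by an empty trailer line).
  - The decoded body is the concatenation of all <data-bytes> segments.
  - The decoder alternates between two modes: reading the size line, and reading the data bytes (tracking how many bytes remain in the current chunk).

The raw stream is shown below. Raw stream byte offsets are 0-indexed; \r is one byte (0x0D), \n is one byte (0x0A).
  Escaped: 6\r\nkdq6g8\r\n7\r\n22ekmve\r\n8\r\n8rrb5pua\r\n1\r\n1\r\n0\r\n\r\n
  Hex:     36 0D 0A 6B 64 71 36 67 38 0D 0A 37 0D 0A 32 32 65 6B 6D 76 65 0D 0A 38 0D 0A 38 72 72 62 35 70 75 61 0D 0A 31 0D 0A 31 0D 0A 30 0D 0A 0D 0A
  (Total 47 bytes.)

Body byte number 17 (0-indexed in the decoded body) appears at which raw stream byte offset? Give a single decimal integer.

Answer: 30

Derivation:
Chunk 1: stream[0..1]='6' size=0x6=6, data at stream[3..9]='kdq6g8' -> body[0..6], body so far='kdq6g8'
Chunk 2: stream[11..12]='7' size=0x7=7, data at stream[14..21]='22ekmve' -> body[6..13], body so far='kdq6g822ekmve'
Chunk 3: stream[23..24]='8' size=0x8=8, data at stream[26..34]='8rrb5pua' -> body[13..21], body so far='kdq6g822ekmve8rrb5pua'
Chunk 4: stream[36..37]='1' size=0x1=1, data at stream[39..40]='1' -> body[21..22], body so far='kdq6g822ekmve8rrb5pua1'
Chunk 5: stream[42..43]='0' size=0 (terminator). Final body='kdq6g822ekmve8rrb5pua1' (22 bytes)
Body byte 17 at stream offset 30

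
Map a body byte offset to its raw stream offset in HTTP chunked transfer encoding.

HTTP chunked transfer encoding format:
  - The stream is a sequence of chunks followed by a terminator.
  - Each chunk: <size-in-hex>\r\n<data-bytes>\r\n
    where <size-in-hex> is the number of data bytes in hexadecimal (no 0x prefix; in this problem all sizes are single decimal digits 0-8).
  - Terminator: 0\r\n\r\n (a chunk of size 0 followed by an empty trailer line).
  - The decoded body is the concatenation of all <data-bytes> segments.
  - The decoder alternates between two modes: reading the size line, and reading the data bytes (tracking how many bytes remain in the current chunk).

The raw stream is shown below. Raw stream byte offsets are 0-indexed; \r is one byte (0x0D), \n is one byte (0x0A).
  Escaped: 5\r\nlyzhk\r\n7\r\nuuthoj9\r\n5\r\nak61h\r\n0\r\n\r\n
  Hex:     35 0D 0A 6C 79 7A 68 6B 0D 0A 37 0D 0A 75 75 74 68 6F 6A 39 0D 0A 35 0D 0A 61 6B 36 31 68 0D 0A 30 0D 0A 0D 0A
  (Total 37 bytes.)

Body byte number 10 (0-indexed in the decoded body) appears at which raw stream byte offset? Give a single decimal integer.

Answer: 18

Derivation:
Chunk 1: stream[0..1]='5' size=0x5=5, data at stream[3..8]='lyzhk' -> body[0..5], body so far='lyzhk'
Chunk 2: stream[10..11]='7' size=0x7=7, data at stream[13..20]='uuthoj9' -> body[5..12], body so far='lyzhkuuthoj9'
Chunk 3: stream[22..23]='5' size=0x5=5, data at stream[25..30]='ak61h' -> body[12..17], body so far='lyzhkuuthoj9ak61h'
Chunk 4: stream[32..33]='0' size=0 (terminator). Final body='lyzhkuuthoj9ak61h' (17 bytes)
Body byte 10 at stream offset 18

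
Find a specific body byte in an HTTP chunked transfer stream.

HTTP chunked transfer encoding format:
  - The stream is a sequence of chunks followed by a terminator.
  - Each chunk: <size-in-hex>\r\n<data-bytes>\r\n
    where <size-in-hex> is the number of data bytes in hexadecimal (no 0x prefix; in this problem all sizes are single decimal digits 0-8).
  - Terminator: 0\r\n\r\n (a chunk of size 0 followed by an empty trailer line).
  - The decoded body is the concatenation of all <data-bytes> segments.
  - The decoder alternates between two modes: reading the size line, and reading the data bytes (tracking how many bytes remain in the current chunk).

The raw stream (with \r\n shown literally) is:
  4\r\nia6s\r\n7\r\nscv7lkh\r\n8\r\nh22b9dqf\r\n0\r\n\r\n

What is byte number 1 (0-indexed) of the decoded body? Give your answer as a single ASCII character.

Answer: a

Derivation:
Chunk 1: stream[0..1]='4' size=0x4=4, data at stream[3..7]='ia6s' -> body[0..4], body so far='ia6s'
Chunk 2: stream[9..10]='7' size=0x7=7, data at stream[12..19]='scv7lkh' -> body[4..11], body so far='ia6sscv7lkh'
Chunk 3: stream[21..22]='8' size=0x8=8, data at stream[24..32]='h22b9dqf' -> body[11..19], body so far='ia6sscv7lkhh22b9dqf'
Chunk 4: stream[34..35]='0' size=0 (terminator). Final body='ia6sscv7lkhh22b9dqf' (19 bytes)
Body byte 1 = 'a'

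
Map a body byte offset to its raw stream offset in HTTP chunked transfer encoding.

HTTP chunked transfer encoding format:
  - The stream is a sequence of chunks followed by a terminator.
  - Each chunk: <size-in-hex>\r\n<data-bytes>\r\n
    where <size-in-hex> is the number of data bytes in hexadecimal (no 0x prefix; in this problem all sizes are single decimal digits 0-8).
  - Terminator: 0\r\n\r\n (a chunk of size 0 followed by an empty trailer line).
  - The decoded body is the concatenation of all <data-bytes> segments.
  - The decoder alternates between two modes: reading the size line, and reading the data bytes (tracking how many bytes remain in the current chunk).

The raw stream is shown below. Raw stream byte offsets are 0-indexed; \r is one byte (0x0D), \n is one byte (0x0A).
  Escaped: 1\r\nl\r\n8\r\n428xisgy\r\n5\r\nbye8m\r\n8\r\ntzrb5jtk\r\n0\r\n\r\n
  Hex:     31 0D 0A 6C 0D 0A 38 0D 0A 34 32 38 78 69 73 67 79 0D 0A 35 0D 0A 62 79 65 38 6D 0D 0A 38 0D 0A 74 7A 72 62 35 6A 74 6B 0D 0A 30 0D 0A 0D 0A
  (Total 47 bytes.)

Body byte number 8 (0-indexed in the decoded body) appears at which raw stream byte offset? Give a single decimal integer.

Answer: 16

Derivation:
Chunk 1: stream[0..1]='1' size=0x1=1, data at stream[3..4]='l' -> body[0..1], body so far='l'
Chunk 2: stream[6..7]='8' size=0x8=8, data at stream[9..17]='428xisgy' -> body[1..9], body so far='l428xisgy'
Chunk 3: stream[19..20]='5' size=0x5=5, data at stream[22..27]='bye8m' -> body[9..14], body so far='l428xisgybye8m'
Chunk 4: stream[29..30]='8' size=0x8=8, data at stream[32..40]='tzrb5jtk' -> body[14..22], body so far='l428xisgybye8mtzrb5jtk'
Chunk 5: stream[42..43]='0' size=0 (terminator). Final body='l428xisgybye8mtzrb5jtk' (22 bytes)
Body byte 8 at stream offset 16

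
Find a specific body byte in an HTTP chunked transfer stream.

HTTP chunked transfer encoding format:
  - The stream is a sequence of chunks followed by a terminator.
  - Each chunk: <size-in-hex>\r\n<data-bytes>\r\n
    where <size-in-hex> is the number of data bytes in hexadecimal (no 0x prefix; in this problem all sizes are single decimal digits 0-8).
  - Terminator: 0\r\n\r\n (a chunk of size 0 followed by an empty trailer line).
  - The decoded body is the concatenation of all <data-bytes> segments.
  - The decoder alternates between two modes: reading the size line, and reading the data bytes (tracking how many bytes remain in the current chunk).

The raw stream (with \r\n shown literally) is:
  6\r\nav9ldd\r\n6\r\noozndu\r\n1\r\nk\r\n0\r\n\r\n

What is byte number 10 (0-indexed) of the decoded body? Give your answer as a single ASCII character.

Chunk 1: stream[0..1]='6' size=0x6=6, data at stream[3..9]='av9ldd' -> body[0..6], body so far='av9ldd'
Chunk 2: stream[11..12]='6' size=0x6=6, data at stream[14..20]='oozndu' -> body[6..12], body so far='av9lddoozndu'
Chunk 3: stream[22..23]='1' size=0x1=1, data at stream[25..26]='k' -> body[12..13], body so far='av9lddooznduk'
Chunk 4: stream[28..29]='0' size=0 (terminator). Final body='av9lddooznduk' (13 bytes)
Body byte 10 = 'd'

Answer: d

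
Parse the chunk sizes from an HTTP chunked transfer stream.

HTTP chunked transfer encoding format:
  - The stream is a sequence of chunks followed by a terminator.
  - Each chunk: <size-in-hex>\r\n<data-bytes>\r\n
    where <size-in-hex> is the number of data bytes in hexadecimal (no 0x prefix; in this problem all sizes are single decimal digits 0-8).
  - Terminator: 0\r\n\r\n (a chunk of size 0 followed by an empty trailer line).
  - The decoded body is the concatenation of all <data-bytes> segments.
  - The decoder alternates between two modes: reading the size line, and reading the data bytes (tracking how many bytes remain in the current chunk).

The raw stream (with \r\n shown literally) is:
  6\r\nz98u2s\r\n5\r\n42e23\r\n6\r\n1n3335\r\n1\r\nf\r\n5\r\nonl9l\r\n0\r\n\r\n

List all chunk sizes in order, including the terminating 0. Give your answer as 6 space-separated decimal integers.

Answer: 6 5 6 1 5 0

Derivation:
Chunk 1: stream[0..1]='6' size=0x6=6, data at stream[3..9]='z98u2s' -> body[0..6], body so far='z98u2s'
Chunk 2: stream[11..12]='5' size=0x5=5, data at stream[14..19]='42e23' -> body[6..11], body so far='z98u2s42e23'
Chunk 3: stream[21..22]='6' size=0x6=6, data at stream[24..30]='1n3335' -> body[11..17], body so far='z98u2s42e231n3335'
Chunk 4: stream[32..33]='1' size=0x1=1, data at stream[35..36]='f' -> body[17..18], body so far='z98u2s42e231n3335f'
Chunk 5: stream[38..39]='5' size=0x5=5, data at stream[41..46]='onl9l' -> body[18..23], body so far='z98u2s42e231n3335fonl9l'
Chunk 6: stream[48..49]='0' size=0 (terminator). Final body='z98u2s42e231n3335fonl9l' (23 bytes)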